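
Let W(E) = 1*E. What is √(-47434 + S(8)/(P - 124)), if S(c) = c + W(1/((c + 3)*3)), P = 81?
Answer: I*√95511628509/1419 ≈ 217.79*I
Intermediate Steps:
W(E) = E
S(c) = c + 1/(3*(3 + c)) (S(c) = c + 1/((c + 3)*3) = c + (⅓)/(3 + c) = c + 1/(3*(3 + c)))
√(-47434 + S(8)/(P - 124)) = √(-47434 + ((⅓ + 8*(3 + 8))/(3 + 8))/(81 - 124)) = √(-47434 + ((⅓ + 8*11)/11)/(-43)) = √(-47434 - (⅓ + 88)/473) = √(-47434 - 265/(473*3)) = √(-47434 - 1/43*265/33) = √(-47434 - 265/1419) = √(-67309111/1419) = I*√95511628509/1419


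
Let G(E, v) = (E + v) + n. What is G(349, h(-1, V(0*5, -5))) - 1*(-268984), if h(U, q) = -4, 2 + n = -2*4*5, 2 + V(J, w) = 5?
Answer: 269287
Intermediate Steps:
V(J, w) = 3 (V(J, w) = -2 + 5 = 3)
n = -42 (n = -2 - 2*4*5 = -2 - 8*5 = -2 - 40 = -42)
G(E, v) = -42 + E + v (G(E, v) = (E + v) - 42 = -42 + E + v)
G(349, h(-1, V(0*5, -5))) - 1*(-268984) = (-42 + 349 - 4) - 1*(-268984) = 303 + 268984 = 269287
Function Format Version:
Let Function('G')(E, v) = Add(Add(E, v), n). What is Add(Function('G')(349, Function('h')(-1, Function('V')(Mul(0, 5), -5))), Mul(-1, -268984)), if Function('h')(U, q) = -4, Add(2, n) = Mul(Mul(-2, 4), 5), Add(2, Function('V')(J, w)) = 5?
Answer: 269287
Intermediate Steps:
Function('V')(J, w) = 3 (Function('V')(J, w) = Add(-2, 5) = 3)
n = -42 (n = Add(-2, Mul(Mul(-2, 4), 5)) = Add(-2, Mul(-8, 5)) = Add(-2, -40) = -42)
Function('G')(E, v) = Add(-42, E, v) (Function('G')(E, v) = Add(Add(E, v), -42) = Add(-42, E, v))
Add(Function('G')(349, Function('h')(-1, Function('V')(Mul(0, 5), -5))), Mul(-1, -268984)) = Add(Add(-42, 349, -4), Mul(-1, -268984)) = Add(303, 268984) = 269287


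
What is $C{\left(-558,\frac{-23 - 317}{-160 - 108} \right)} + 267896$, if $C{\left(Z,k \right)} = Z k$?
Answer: $\frac{17901602}{67} \approx 2.6719 \cdot 10^{5}$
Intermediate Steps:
$C{\left(-558,\frac{-23 - 317}{-160 - 108} \right)} + 267896 = - 558 \frac{-23 - 317}{-160 - 108} + 267896 = - 558 \left(- \frac{340}{-268}\right) + 267896 = - 558 \left(\left(-340\right) \left(- \frac{1}{268}\right)\right) + 267896 = \left(-558\right) \frac{85}{67} + 267896 = - \frac{47430}{67} + 267896 = \frac{17901602}{67}$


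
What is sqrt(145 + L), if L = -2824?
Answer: I*sqrt(2679) ≈ 51.759*I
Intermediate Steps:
sqrt(145 + L) = sqrt(145 - 2824) = sqrt(-2679) = I*sqrt(2679)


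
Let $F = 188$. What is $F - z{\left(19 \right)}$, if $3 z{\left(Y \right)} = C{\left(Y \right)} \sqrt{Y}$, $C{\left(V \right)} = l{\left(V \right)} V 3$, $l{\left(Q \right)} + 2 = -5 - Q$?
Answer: $188 + 494 \sqrt{19} \approx 2341.3$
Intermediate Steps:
$l{\left(Q \right)} = -7 - Q$ ($l{\left(Q \right)} = -2 - \left(5 + Q\right) = -7 - Q$)
$C{\left(V \right)} = 3 V \left(-7 - V\right)$ ($C{\left(V \right)} = \left(-7 - V\right) V 3 = V \left(-7 - V\right) 3 = 3 V \left(-7 - V\right)$)
$z{\left(Y \right)} = - Y^{\frac{3}{2}} \left(7 + Y\right)$ ($z{\left(Y \right)} = \frac{- 3 Y \left(7 + Y\right) \sqrt{Y}}{3} = \frac{\left(-3\right) Y^{\frac{3}{2}} \left(7 + Y\right)}{3} = - Y^{\frac{3}{2}} \left(7 + Y\right)$)
$F - z{\left(19 \right)} = 188 - 19^{\frac{3}{2}} \left(-7 - 19\right) = 188 - 19 \sqrt{19} \left(-7 - 19\right) = 188 - 19 \sqrt{19} \left(-26\right) = 188 - - 494 \sqrt{19} = 188 + 494 \sqrt{19}$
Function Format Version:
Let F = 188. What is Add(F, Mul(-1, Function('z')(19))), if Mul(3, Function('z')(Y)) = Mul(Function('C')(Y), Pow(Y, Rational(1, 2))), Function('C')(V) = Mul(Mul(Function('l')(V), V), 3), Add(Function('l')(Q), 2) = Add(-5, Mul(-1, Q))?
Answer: Add(188, Mul(494, Pow(19, Rational(1, 2)))) ≈ 2341.3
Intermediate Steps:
Function('l')(Q) = Add(-7, Mul(-1, Q)) (Function('l')(Q) = Add(-2, Add(-5, Mul(-1, Q))) = Add(-7, Mul(-1, Q)))
Function('C')(V) = Mul(3, V, Add(-7, Mul(-1, V))) (Function('C')(V) = Mul(Mul(Add(-7, Mul(-1, V)), V), 3) = Mul(Mul(V, Add(-7, Mul(-1, V))), 3) = Mul(3, V, Add(-7, Mul(-1, V))))
Function('z')(Y) = Mul(-1, Pow(Y, Rational(3, 2)), Add(7, Y)) (Function('z')(Y) = Mul(Rational(1, 3), Mul(Mul(-3, Y, Add(7, Y)), Pow(Y, Rational(1, 2)))) = Mul(Rational(1, 3), Mul(-3, Pow(Y, Rational(3, 2)), Add(7, Y))) = Mul(-1, Pow(Y, Rational(3, 2)), Add(7, Y)))
Add(F, Mul(-1, Function('z')(19))) = Add(188, Mul(-1, Mul(Pow(19, Rational(3, 2)), Add(-7, Mul(-1, 19))))) = Add(188, Mul(-1, Mul(Mul(19, Pow(19, Rational(1, 2))), Add(-7, -19)))) = Add(188, Mul(-1, Mul(Mul(19, Pow(19, Rational(1, 2))), -26))) = Add(188, Mul(-1, Mul(-494, Pow(19, Rational(1, 2))))) = Add(188, Mul(494, Pow(19, Rational(1, 2))))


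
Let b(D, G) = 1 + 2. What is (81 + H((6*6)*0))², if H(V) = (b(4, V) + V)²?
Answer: 8100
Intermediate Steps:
b(D, G) = 3
H(V) = (3 + V)²
(81 + H((6*6)*0))² = (81 + (3 + (6*6)*0)²)² = (81 + (3 + 36*0)²)² = (81 + (3 + 0)²)² = (81 + 3²)² = (81 + 9)² = 90² = 8100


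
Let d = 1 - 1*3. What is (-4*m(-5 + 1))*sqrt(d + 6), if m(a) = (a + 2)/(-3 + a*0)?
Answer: -16/3 ≈ -5.3333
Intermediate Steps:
d = -2 (d = 1 - 3 = -2)
m(a) = -2/3 - a/3 (m(a) = (2 + a)/(-3 + 0) = (2 + a)/(-3) = (2 + a)*(-1/3) = -2/3 - a/3)
(-4*m(-5 + 1))*sqrt(d + 6) = (-4*(-2/3 - (-5 + 1)/3))*sqrt(-2 + 6) = (-4*(-2/3 - 1/3*(-4)))*sqrt(4) = -4*(-2/3 + 4/3)*2 = -4*2/3*2 = -8/3*2 = -16/3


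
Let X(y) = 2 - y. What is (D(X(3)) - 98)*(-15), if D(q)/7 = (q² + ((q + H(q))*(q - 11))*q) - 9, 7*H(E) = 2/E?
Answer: 3930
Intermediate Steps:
H(E) = 2/(7*E) (H(E) = (2/E)/7 = 2/(7*E))
D(q) = -63 + 7*q² + 7*q*(-11 + q)*(q + 2/(7*q)) (D(q) = 7*((q² + ((q + 2/(7*q))*(q - 11))*q) - 9) = 7*((q² + ((q + 2/(7*q))*(-11 + q))*q) - 9) = 7*((q² + ((-11 + q)*(q + 2/(7*q)))*q) - 9) = 7*((q² + q*(-11 + q)*(q + 2/(7*q))) - 9) = 7*(-9 + q² + q*(-11 + q)*(q + 2/(7*q))) = -63 + 7*q² + 7*q*(-11 + q)*(q + 2/(7*q)))
(D(X(3)) - 98)*(-15) = ((-85 - 70*(2 - 1*3)² + 2*(2 - 1*3) + 7*(2 - 1*3)³) - 98)*(-15) = ((-85 - 70*(2 - 3)² + 2*(2 - 3) + 7*(2 - 3)³) - 98)*(-15) = ((-85 - 70*(-1)² + 2*(-1) + 7*(-1)³) - 98)*(-15) = ((-85 - 70*1 - 2 + 7*(-1)) - 98)*(-15) = ((-85 - 70 - 2 - 7) - 98)*(-15) = (-164 - 98)*(-15) = -262*(-15) = 3930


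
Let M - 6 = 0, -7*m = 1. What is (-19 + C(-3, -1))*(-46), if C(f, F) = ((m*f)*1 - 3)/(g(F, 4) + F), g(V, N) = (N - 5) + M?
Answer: 6325/7 ≈ 903.57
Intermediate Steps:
m = -1/7 (m = -1/7*1 = -1/7 ≈ -0.14286)
M = 6 (M = 6 + 0 = 6)
g(V, N) = 1 + N (g(V, N) = (N - 5) + 6 = (-5 + N) + 6 = 1 + N)
C(f, F) = (-3 - f/7)/(5 + F) (C(f, F) = (-f/7*1 - 3)/((1 + 4) + F) = (-f/7 - 3)/(5 + F) = (-3 - f/7)/(5 + F))
(-19 + C(-3, -1))*(-46) = (-19 + (-21 - 1*(-3))/(7*(5 - 1)))*(-46) = (-19 + (1/7)*(-21 + 3)/4)*(-46) = (-19 + (1/7)*(1/4)*(-18))*(-46) = (-19 - 9/14)*(-46) = -275/14*(-46) = 6325/7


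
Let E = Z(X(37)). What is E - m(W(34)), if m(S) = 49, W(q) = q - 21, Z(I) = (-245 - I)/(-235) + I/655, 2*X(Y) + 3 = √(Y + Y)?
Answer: -1476637/30785 + 89*√74/30785 ≈ -47.941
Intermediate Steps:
X(Y) = -3/2 + √2*√Y/2 (X(Y) = -3/2 + √(Y + Y)/2 = -3/2 + √(2*Y)/2 = -3/2 + (√2*√Y)/2 = -3/2 + √2*√Y/2)
Z(I) = 49/47 + 178*I/30785 (Z(I) = (-245 - I)*(-1/235) + I*(1/655) = (49/47 + I/235) + I/655 = 49/47 + 178*I/30785)
W(q) = -21 + q
E = 31828/30785 + 89*√74/30785 (E = 49/47 + 178*(-3/2 + √2*√37/2)/30785 = 49/47 + 178*(-3/2 + √74/2)/30785 = 49/47 + (-267/30785 + 89*√74/30785) = 31828/30785 + 89*√74/30785 ≈ 1.0588)
E - m(W(34)) = (31828/30785 + 89*√74/30785) - 1*49 = (31828/30785 + 89*√74/30785) - 49 = -1476637/30785 + 89*√74/30785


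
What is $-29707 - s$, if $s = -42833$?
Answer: $13126$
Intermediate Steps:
$-29707 - s = -29707 - -42833 = -29707 + 42833 = 13126$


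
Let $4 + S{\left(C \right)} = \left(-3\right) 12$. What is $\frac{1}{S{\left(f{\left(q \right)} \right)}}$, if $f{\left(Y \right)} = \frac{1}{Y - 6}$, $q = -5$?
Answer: $- \frac{1}{40} \approx -0.025$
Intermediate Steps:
$f{\left(Y \right)} = \frac{1}{-6 + Y}$
$S{\left(C \right)} = -40$ ($S{\left(C \right)} = -4 - 36 = -40$)
$\frac{1}{S{\left(f{\left(q \right)} \right)}} = \frac{1}{-40} = - \frac{1}{40}$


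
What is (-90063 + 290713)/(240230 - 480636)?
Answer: -100325/120203 ≈ -0.83463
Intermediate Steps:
(-90063 + 290713)/(240230 - 480636) = 200650/(-240406) = 200650*(-1/240406) = -100325/120203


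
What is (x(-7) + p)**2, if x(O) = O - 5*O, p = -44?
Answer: 256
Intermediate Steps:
x(O) = -4*O
(x(-7) + p)**2 = (-4*(-7) - 44)**2 = (28 - 44)**2 = (-16)**2 = 256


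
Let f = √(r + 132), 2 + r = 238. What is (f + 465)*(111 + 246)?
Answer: 166005 + 1428*√23 ≈ 1.7285e+5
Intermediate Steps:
r = 236 (r = -2 + 238 = 236)
f = 4*√23 (f = √(236 + 132) = √368 = 4*√23 ≈ 19.183)
(f + 465)*(111 + 246) = (4*√23 + 465)*(111 + 246) = (465 + 4*√23)*357 = 166005 + 1428*√23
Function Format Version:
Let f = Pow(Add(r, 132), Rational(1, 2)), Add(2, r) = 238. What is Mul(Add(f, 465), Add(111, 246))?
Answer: Add(166005, Mul(1428, Pow(23, Rational(1, 2)))) ≈ 1.7285e+5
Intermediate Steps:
r = 236 (r = Add(-2, 238) = 236)
f = Mul(4, Pow(23, Rational(1, 2))) (f = Pow(Add(236, 132), Rational(1, 2)) = Pow(368, Rational(1, 2)) = Mul(4, Pow(23, Rational(1, 2))) ≈ 19.183)
Mul(Add(f, 465), Add(111, 246)) = Mul(Add(Mul(4, Pow(23, Rational(1, 2))), 465), Add(111, 246)) = Mul(Add(465, Mul(4, Pow(23, Rational(1, 2)))), 357) = Add(166005, Mul(1428, Pow(23, Rational(1, 2))))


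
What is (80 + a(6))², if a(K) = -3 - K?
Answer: 5041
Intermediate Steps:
(80 + a(6))² = (80 + (-3 - 1*6))² = (80 + (-3 - 6))² = (80 - 9)² = 71² = 5041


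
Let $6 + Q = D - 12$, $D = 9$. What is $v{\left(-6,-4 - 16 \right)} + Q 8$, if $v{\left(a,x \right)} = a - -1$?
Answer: $-77$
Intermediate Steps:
$v{\left(a,x \right)} = 1 + a$ ($v{\left(a,x \right)} = a + 1 = 1 + a$)
$Q = -9$ ($Q = -6 + \left(9 - 12\right) = -6 - 3 = -9$)
$v{\left(-6,-4 - 16 \right)} + Q 8 = \left(1 - 6\right) - 72 = -5 - 72 = -77$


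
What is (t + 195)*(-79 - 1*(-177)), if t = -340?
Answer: -14210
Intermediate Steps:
(t + 195)*(-79 - 1*(-177)) = (-340 + 195)*(-79 - 1*(-177)) = -145*(-79 + 177) = -145*98 = -14210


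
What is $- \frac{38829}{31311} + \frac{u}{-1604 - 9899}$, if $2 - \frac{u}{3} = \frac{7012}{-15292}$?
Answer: $- \frac{81353608408}{65568169779} \approx -1.2407$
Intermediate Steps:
$u = \frac{28197}{3823}$ ($u = 6 - 3 \frac{7012}{-15292} = 6 - 3 \cdot 7012 \left(- \frac{1}{15292}\right) = 6 - - \frac{5259}{3823} = 6 + \frac{5259}{3823} = \frac{28197}{3823} \approx 7.3756$)
$- \frac{38829}{31311} + \frac{u}{-1604 - 9899} = - \frac{38829}{31311} + \frac{28197}{3823 \left(-1604 - 9899\right)} = \left(-38829\right) \frac{1}{31311} + \frac{28197}{3823 \left(-1604 - 9899\right)} = - \frac{1849}{1491} + \frac{28197}{3823 \left(-11503\right)} = - \frac{1849}{1491} + \frac{28197}{3823} \left(- \frac{1}{11503}\right) = - \frac{1849}{1491} - \frac{28197}{43975969} = - \frac{81353608408}{65568169779}$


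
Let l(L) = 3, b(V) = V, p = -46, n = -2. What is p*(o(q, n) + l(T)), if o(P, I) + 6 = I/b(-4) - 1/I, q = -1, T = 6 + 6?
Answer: 92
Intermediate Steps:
T = 12
o(P, I) = -6 - 1/I - I/4 (o(P, I) = -6 + (I/(-4) - 1/I) = -6 + (I*(-¼) - 1/I) = -6 + (-I/4 - 1/I) = -6 + (-1/I - I/4) = -6 - 1/I - I/4)
p*(o(q, n) + l(T)) = -46*((-6 - 1/(-2) - ¼*(-2)) + 3) = -46*((-6 - 1*(-½) + ½) + 3) = -46*((-6 + ½ + ½) + 3) = -46*(-5 + 3) = -46*(-2) = 92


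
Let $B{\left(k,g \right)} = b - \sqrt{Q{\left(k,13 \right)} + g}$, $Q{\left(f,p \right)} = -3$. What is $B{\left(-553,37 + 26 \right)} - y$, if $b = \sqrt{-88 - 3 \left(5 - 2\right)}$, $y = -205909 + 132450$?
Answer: $73459 - 2 \sqrt{15} + i \sqrt{97} \approx 73451.0 + 9.8489 i$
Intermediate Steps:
$y = -73459$
$b = i \sqrt{97}$ ($b = \sqrt{-88 - 9} = \sqrt{-97} = i \sqrt{97} \approx 9.8489 i$)
$B{\left(k,g \right)} = - \sqrt{-3 + g} + i \sqrt{97}$ ($B{\left(k,g \right)} = i \sqrt{97} - \sqrt{-3 + g} = - \sqrt{-3 + g} + i \sqrt{97}$)
$B{\left(-553,37 + 26 \right)} - y = \left(- \sqrt{-3 + \left(37 + 26\right)} + i \sqrt{97}\right) - -73459 = \left(- \sqrt{-3 + 63} + i \sqrt{97}\right) + 73459 = \left(- \sqrt{60} + i \sqrt{97}\right) + 73459 = \left(- 2 \sqrt{15} + i \sqrt{97}\right) + 73459 = 73459 - 2 \sqrt{15} + i \sqrt{97}$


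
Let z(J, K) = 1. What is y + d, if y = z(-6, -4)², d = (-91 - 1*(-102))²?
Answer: 122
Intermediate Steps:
d = 121 (d = (-91 + 102)² = 11² = 121)
y = 1 (y = 1² = 1)
y + d = 1 + 121 = 122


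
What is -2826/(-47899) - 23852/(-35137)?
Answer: 1241784110/1683027163 ≈ 0.73783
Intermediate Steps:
-2826/(-47899) - 23852/(-35137) = -2826*(-1/47899) - 23852*(-1/35137) = 2826/47899 + 23852/35137 = 1241784110/1683027163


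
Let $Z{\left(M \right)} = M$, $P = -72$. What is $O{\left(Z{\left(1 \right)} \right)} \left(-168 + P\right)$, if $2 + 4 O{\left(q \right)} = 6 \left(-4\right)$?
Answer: $1560$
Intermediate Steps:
$O{\left(q \right)} = - \frac{13}{2}$ ($O{\left(q \right)} = - \frac{1}{2} + \frac{6 \left(-4\right)}{4} = - \frac{1}{2} + \frac{1}{4} \left(-24\right) = - \frac{1}{2} - 6 = - \frac{13}{2}$)
$O{\left(Z{\left(1 \right)} \right)} \left(-168 + P\right) = - \frac{13 \left(-168 - 72\right)}{2} = \left(- \frac{13}{2}\right) \left(-240\right) = 1560$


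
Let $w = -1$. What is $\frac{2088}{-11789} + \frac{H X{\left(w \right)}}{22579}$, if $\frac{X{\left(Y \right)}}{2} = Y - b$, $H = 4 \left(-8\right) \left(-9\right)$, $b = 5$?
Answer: $- \frac{87887736}{266183831} \approx -0.33018$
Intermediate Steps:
$H = 288$ ($H = \left(-32\right) \left(-9\right) = 288$)
$X{\left(Y \right)} = -10 + 2 Y$ ($X{\left(Y \right)} = 2 \left(Y - 5\right) = 2 \left(-5 + Y\right) = -10 + 2 Y$)
$\frac{2088}{-11789} + \frac{H X{\left(w \right)}}{22579} = \frac{2088}{-11789} + \frac{288 \left(-10 + 2 \left(-1\right)\right)}{22579} = 2088 \left(- \frac{1}{11789}\right) + 288 \left(-10 - 2\right) \frac{1}{22579} = - \frac{2088}{11789} + 288 \left(-12\right) \frac{1}{22579} = - \frac{2088}{11789} - \frac{3456}{22579} = - \frac{87887736}{266183831}$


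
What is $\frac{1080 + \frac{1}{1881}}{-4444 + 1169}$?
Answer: $- \frac{2031481}{6160275} \approx -0.32977$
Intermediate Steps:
$\frac{1080 + \frac{1}{1881}}{-4444 + 1169} = \frac{1080 + \frac{1}{1881}}{-3275} = \frac{2031481}{1881} \left(- \frac{1}{3275}\right) = - \frac{2031481}{6160275}$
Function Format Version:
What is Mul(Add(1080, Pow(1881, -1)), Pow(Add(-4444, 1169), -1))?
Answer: Rational(-2031481, 6160275) ≈ -0.32977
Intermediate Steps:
Mul(Add(1080, Pow(1881, -1)), Pow(Add(-4444, 1169), -1)) = Mul(Add(1080, Rational(1, 1881)), Pow(-3275, -1)) = Mul(Rational(2031481, 1881), Rational(-1, 3275)) = Rational(-2031481, 6160275)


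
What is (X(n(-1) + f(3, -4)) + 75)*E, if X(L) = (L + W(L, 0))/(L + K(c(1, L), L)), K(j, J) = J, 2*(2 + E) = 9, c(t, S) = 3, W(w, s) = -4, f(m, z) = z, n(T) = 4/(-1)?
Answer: 1515/8 ≈ 189.38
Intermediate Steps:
n(T) = -4 (n(T) = 4*(-1) = -4)
E = 5/2 (E = -2 + (½)*9 = -2 + 9/2 = 5/2 ≈ 2.5000)
X(L) = (-4 + L)/(2*L) (X(L) = (L - 4)/(L + L) = (-4 + L)/((2*L)) = (-4 + L)*(1/(2*L)) = (-4 + L)/(2*L))
(X(n(-1) + f(3, -4)) + 75)*E = ((-4 + (-4 - 4))/(2*(-4 - 4)) + 75)*(5/2) = ((½)*(-4 - 8)/(-8) + 75)*(5/2) = ((½)*(-⅛)*(-12) + 75)*(5/2) = (¾ + 75)*(5/2) = (303/4)*(5/2) = 1515/8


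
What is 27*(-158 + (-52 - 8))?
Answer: -5886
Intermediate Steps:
27*(-158 + (-52 - 8)) = 27*(-158 - 60) = 27*(-218) = -5886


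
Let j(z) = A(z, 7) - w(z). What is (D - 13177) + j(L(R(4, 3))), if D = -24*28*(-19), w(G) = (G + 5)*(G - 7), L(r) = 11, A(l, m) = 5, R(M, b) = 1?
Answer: -468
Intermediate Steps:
w(G) = (-7 + G)*(5 + G) (w(G) = (5 + G)*(-7 + G) = (-7 + G)*(5 + G))
D = 12768 (D = -672*(-19) = 12768)
j(z) = 40 - z**2 + 2*z (j(z) = 5 - (-35 + z**2 - 2*z) = 5 + (35 - z**2 + 2*z) = 40 - z**2 + 2*z)
(D - 13177) + j(L(R(4, 3))) = (12768 - 13177) + (40 - 1*11**2 + 2*11) = -409 + (40 - 1*121 + 22) = -409 + (40 - 121 + 22) = -409 - 59 = -468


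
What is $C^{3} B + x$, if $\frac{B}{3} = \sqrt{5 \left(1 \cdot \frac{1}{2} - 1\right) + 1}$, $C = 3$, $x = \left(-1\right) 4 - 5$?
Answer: $-9 + \frac{81 i \sqrt{6}}{2} \approx -9.0 + 99.204 i$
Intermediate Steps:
$x = -9$ ($x = -4 - 5 = -9$)
$B = \frac{3 i \sqrt{6}}{2}$ ($B = 3 \sqrt{5 \left(1 \cdot \frac{1}{2} - 1\right) + 1} = 3 \sqrt{5 \left(\frac{1}{2} - 1\right) + 1} = 3 \sqrt{5 \left(- \frac{1}{2}\right) + 1} = 3 \sqrt{- \frac{5}{2} + 1} = 3 \sqrt{- \frac{3}{2}} = 3 \frac{i \sqrt{6}}{2} = \frac{3 i \sqrt{6}}{2} \approx 3.6742 i$)
$C^{3} B + x = 3^{3} \frac{3 i \sqrt{6}}{2} - 9 = 27 \frac{3 i \sqrt{6}}{2} - 9 = \frac{81 i \sqrt{6}}{2} - 9 = -9 + \frac{81 i \sqrt{6}}{2}$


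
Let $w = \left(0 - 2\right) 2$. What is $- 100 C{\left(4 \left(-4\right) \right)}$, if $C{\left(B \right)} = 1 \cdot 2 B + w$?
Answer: $3600$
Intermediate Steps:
$w = -4$ ($w = \left(-2\right) 2 = -4$)
$C{\left(B \right)} = -4 + 2 B$ ($C{\left(B \right)} = 1 \cdot 2 B - 4 = 2 B - 4 = -4 + 2 B$)
$- 100 C{\left(4 \left(-4\right) \right)} = - 100 \left(-4 + 2 \cdot 4 \left(-4\right)\right) = - 100 \left(-4 + 2 \left(-16\right)\right) = - 100 \left(-4 - 32\right) = \left(-100\right) \left(-36\right) = 3600$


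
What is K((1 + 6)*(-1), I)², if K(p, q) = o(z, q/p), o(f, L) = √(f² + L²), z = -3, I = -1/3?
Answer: 3970/441 ≈ 9.0023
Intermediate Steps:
I = -⅓ (I = -1*⅓ = -⅓ ≈ -0.33333)
o(f, L) = √(L² + f²)
K(p, q) = √(9 + q²/p²) (K(p, q) = √((q/p)² + (-3)²) = √(q²/p² + 9) = √(9 + q²/p²))
K((1 + 6)*(-1), I)² = (√(9 + (-⅓)²/((1 + 6)*(-1))²))² = (√(9 + (⅑)/(7*(-1))²))² = (√(9 + (⅑)/(-7)²))² = (√(9 + (1/49)*(⅑)))² = (√(9 + 1/441))² = (√(3970/441))² = (√3970/21)² = 3970/441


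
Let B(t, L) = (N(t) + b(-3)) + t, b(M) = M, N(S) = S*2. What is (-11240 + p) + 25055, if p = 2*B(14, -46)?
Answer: 13893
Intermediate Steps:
N(S) = 2*S
B(t, L) = -3 + 3*t (B(t, L) = (2*t - 3) + t = (-3 + 2*t) + t = -3 + 3*t)
p = 78 (p = 2*(-3 + 3*14) = 2*(-3 + 42) = 2*39 = 78)
(-11240 + p) + 25055 = (-11240 + 78) + 25055 = -11162 + 25055 = 13893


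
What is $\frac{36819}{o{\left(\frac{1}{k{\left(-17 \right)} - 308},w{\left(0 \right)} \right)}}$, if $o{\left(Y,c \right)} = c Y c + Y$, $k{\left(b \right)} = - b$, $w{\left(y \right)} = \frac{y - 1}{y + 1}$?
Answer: $- \frac{10714329}{2} \approx -5.3572 \cdot 10^{6}$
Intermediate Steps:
$w{\left(y \right)} = \frac{-1 + y}{1 + y}$
$o{\left(Y,c \right)} = Y + Y c^{2}$ ($o{\left(Y,c \right)} = Y c c + Y = Y c^{2} + Y = Y + Y c^{2}$)
$\frac{36819}{o{\left(\frac{1}{k{\left(-17 \right)} - 308},w{\left(0 \right)} \right)}} = \frac{36819}{\frac{1}{\left(-1\right) \left(-17\right) - 308} \left(1 + \left(\frac{-1 + 0}{1 + 0}\right)^{2}\right)} = \frac{36819}{\frac{1}{17 - 308} \left(1 + \left(1^{-1} \left(-1\right)\right)^{2}\right)} = \frac{36819}{\frac{1}{-291} \left(1 + \left(1 \left(-1\right)\right)^{2}\right)} = \frac{36819}{\left(- \frac{1}{291}\right) \left(1 + \left(-1\right)^{2}\right)} = \frac{36819}{\left(- \frac{1}{291}\right) \left(1 + 1\right)} = \frac{36819}{\left(- \frac{1}{291}\right) 2} = \frac{36819}{- \frac{2}{291}} = 36819 \left(- \frac{291}{2}\right) = - \frac{10714329}{2}$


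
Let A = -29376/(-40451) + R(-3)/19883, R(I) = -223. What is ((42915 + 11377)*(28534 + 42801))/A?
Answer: 622987993131731612/115012487 ≈ 5.4167e+9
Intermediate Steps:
A = 575062435/804287233 (A = -29376/(-40451) - 223/19883 = -29376*(-1/40451) - 223*1/19883 = 29376/40451 - 223/19883 = 575062435/804287233 ≈ 0.71500)
((42915 + 11377)*(28534 + 42801))/A = ((42915 + 11377)*(28534 + 42801))/(575062435/804287233) = (54292*71335)*(804287233/575062435) = 3872919820*(804287233/575062435) = 622987993131731612/115012487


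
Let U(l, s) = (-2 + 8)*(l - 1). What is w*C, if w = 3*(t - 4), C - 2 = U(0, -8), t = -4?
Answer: 96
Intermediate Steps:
U(l, s) = -6 + 6*l (U(l, s) = 6*(-1 + l) = -6 + 6*l)
C = -4 (C = 2 + (-6 + 6*0) = 2 + (-6 + 0) = 2 - 6 = -4)
w = -24 (w = 3*(-4 - 4) = 3*(-8) = -24)
w*C = -24*(-4) = 96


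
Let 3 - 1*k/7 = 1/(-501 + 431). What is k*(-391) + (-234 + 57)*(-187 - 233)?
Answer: 660899/10 ≈ 66090.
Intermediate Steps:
k = 211/10 (k = 21 - 7/(-501 + 431) = 21 - 7/(-70) = 21 - 7*(-1/70) = 21 + 1/10 = 211/10 ≈ 21.100)
k*(-391) + (-234 + 57)*(-187 - 233) = (211/10)*(-391) + (-234 + 57)*(-187 - 233) = -82501/10 - 177*(-420) = -82501/10 + 74340 = 660899/10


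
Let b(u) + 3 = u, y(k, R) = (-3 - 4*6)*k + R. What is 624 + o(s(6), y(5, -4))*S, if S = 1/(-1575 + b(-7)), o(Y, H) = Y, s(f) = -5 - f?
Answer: 989051/1585 ≈ 624.01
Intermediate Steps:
y(k, R) = R - 27*k (y(k, R) = (-3 - 24)*k + R = -27*k + R = R - 27*k)
b(u) = -3 + u
S = -1/1585 (S = 1/(-1575 + (-3 - 7)) = 1/(-1575 - 10) = 1/(-1585) = -1/1585 ≈ -0.00063092)
624 + o(s(6), y(5, -4))*S = 624 + (-5 - 1*6)*(-1/1585) = 624 + (-5 - 6)*(-1/1585) = 624 - 11*(-1/1585) = 624 + 11/1585 = 989051/1585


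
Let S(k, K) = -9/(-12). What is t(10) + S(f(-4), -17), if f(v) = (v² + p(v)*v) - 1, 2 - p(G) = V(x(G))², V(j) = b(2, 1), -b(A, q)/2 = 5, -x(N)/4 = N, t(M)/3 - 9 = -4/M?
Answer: 531/20 ≈ 26.550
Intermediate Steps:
t(M) = 27 - 12/M (t(M) = 27 + 3*(-4/M) = 27 - 12/M)
x(N) = -4*N
b(A, q) = -10 (b(A, q) = -2*5 = -10)
V(j) = -10
p(G) = -98 (p(G) = 2 - 1*(-10)² = 2 - 1*100 = 2 - 100 = -98)
f(v) = -1 + v² - 98*v (f(v) = (v² - 98*v) - 1 = -1 + v² - 98*v)
S(k, K) = ¾ (S(k, K) = -9*(-1/12) = ¾)
t(10) + S(f(-4), -17) = (27 - 12/10) + ¾ = (27 - 12*⅒) + ¾ = (27 - 6/5) + ¾ = 129/5 + ¾ = 531/20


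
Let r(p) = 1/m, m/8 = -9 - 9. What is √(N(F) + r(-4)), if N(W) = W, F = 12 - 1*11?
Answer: √143/12 ≈ 0.99652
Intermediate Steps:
F = 1 (F = 12 - 11 = 1)
m = -144 (m = 8*(-9 - 9) = 8*(-18) = -144)
r(p) = -1/144 (r(p) = 1/(-144) = -1/144)
√(N(F) + r(-4)) = √(1 - 1/144) = √(143/144) = √143/12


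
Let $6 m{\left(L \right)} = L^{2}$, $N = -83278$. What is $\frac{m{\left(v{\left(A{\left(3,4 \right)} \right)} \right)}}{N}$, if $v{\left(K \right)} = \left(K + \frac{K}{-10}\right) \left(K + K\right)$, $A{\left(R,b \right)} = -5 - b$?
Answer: $- \frac{177147}{4163900} \approx -0.042544$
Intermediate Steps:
$v{\left(K \right)} = \frac{9 K^{2}}{5}$ ($v{\left(K \right)} = \left(K + K \left(- \frac{1}{10}\right)\right) 2 K = \left(K - \frac{K}{10}\right) 2 K = \frac{9 K}{10} \cdot 2 K = \frac{9 K^{2}}{5}$)
$m{\left(L \right)} = \frac{L^{2}}{6}$
$\frac{m{\left(v{\left(A{\left(3,4 \right)} \right)} \right)}}{N} = \frac{\frac{1}{6} \left(\frac{9 \left(-5 - 4\right)^{2}}{5}\right)^{2}}{-83278} = \frac{\left(\frac{9 \left(-5 - 4\right)^{2}}{5}\right)^{2}}{6} \left(- \frac{1}{83278}\right) = \frac{\left(\frac{9 \left(-9\right)^{2}}{5}\right)^{2}}{6} \left(- \frac{1}{83278}\right) = \frac{\left(\frac{9}{5} \cdot 81\right)^{2}}{6} \left(- \frac{1}{83278}\right) = \frac{\left(\frac{729}{5}\right)^{2}}{6} \left(- \frac{1}{83278}\right) = \frac{1}{6} \cdot \frac{531441}{25} \left(- \frac{1}{83278}\right) = \frac{177147}{50} \left(- \frac{1}{83278}\right) = - \frac{177147}{4163900}$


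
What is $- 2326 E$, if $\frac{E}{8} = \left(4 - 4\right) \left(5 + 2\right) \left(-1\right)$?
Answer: $0$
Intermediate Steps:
$E = 0$ ($E = 8 \left(4 - 4\right) \left(5 + 2\right) \left(-1\right) = 8 \cdot 0 \cdot 7 \left(-1\right) = 8 \cdot 0 \left(-1\right) = 8 \cdot 0 = 0$)
$- 2326 E = \left(-2326\right) 0 = 0$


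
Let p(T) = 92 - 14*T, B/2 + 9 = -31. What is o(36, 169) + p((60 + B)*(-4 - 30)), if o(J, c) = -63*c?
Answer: -20075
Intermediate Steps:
B = -80 (B = -18 + 2*(-31) = -18 - 62 = -80)
p(T) = 92 - 14*T
o(36, 169) + p((60 + B)*(-4 - 30)) = -63*169 + (92 - 14*(60 - 80)*(-4 - 30)) = -10647 + (92 - (-280)*(-34)) = -10647 + (92 - 14*680) = -10647 + (92 - 9520) = -10647 - 9428 = -20075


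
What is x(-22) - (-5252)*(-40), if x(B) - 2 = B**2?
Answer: -209594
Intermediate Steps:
x(B) = 2 + B**2
x(-22) - (-5252)*(-40) = (2 + (-22)**2) - (-5252)*(-40) = (2 + 484) - 1*210080 = 486 - 210080 = -209594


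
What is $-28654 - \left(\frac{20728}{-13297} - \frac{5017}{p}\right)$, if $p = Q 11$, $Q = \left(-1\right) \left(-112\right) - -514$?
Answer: $- \frac{2623440826811}{91563142} \approx -28652.0$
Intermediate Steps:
$Q = 626$ ($Q = 112 + 514 = 626$)
$p = 6886$ ($p = 626 \cdot 11 = 6886$)
$-28654 - \left(\frac{20728}{-13297} - \frac{5017}{p}\right) = -28654 - \left(\frac{20728}{-13297} - \frac{5017}{6886}\right) = -28654 - \left(20728 \left(- \frac{1}{13297}\right) - \frac{5017}{6886}\right) = -28654 - \left(- \frac{20728}{13297} - \frac{5017}{6886}\right) = -28654 - - \frac{209444057}{91563142} = -28654 + \frac{209444057}{91563142} = - \frac{2623440826811}{91563142}$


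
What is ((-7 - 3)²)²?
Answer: 10000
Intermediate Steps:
((-7 - 3)²)² = ((-10)²)² = 100² = 10000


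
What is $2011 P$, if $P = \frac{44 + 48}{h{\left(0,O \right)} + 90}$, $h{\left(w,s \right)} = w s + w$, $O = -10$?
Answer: $\frac{92506}{45} \approx 2055.7$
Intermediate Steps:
$h{\left(w,s \right)} = w + s w$ ($h{\left(w,s \right)} = s w + w = w + s w$)
$P = \frac{46}{45}$ ($P = \frac{44 + 48}{0 \left(1 - 10\right) + 90} = \frac{92}{0 \left(-9\right) + 90} = \frac{92}{0 + 90} = \frac{92}{90} = 92 \cdot \frac{1}{90} = \frac{46}{45} \approx 1.0222$)
$2011 P = 2011 \cdot \frac{46}{45} = \frac{92506}{45}$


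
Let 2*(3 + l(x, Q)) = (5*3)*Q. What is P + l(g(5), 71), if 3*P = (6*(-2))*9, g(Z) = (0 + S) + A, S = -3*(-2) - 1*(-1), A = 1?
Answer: 987/2 ≈ 493.50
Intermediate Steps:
S = 7 (S = 6 + 1 = 7)
g(Z) = 8 (g(Z) = (0 + 7) + 1 = 7 + 1 = 8)
l(x, Q) = -3 + 15*Q/2 (l(x, Q) = -3 + ((5*3)*Q)/2 = -3 + (15*Q)/2 = -3 + 15*Q/2)
P = -36 (P = ((6*(-2))*9)/3 = (-12*9)/3 = (⅓)*(-108) = -36)
P + l(g(5), 71) = -36 + (-3 + (15/2)*71) = -36 + (-3 + 1065/2) = -36 + 1059/2 = 987/2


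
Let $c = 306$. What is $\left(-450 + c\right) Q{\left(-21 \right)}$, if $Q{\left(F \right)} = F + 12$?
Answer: $1296$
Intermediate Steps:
$Q{\left(F \right)} = 12 + F$
$\left(-450 + c\right) Q{\left(-21 \right)} = \left(-450 + 306\right) \left(12 - 21\right) = \left(-144\right) \left(-9\right) = 1296$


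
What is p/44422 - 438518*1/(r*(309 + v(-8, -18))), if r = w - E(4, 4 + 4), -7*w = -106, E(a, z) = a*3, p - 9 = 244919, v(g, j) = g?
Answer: -4812036177/10505803 ≈ -458.04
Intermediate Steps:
p = 244928 (p = 9 + 244919 = 244928)
E(a, z) = 3*a
w = 106/7 (w = -⅐*(-106) = 106/7 ≈ 15.143)
r = 22/7 (r = 106/7 - 3*4 = 106/7 - 1*12 = 106/7 - 12 = 22/7 ≈ 3.1429)
p/44422 - 438518*1/(r*(309 + v(-8, -18))) = 244928/44422 - 438518*7/(22*(309 - 8)) = 244928*(1/44422) - 438518/(301*(22/7)) = 122464/22211 - 438518/946 = 122464/22211 - 438518*1/946 = 122464/22211 - 219259/473 = -4812036177/10505803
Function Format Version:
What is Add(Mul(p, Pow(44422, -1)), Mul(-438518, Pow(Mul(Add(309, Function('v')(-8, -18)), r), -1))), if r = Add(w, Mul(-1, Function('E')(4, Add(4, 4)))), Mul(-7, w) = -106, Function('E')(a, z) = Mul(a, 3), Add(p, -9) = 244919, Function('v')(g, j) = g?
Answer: Rational(-4812036177, 10505803) ≈ -458.04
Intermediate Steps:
p = 244928 (p = Add(9, 244919) = 244928)
Function('E')(a, z) = Mul(3, a)
w = Rational(106, 7) (w = Mul(Rational(-1, 7), -106) = Rational(106, 7) ≈ 15.143)
r = Rational(22, 7) (r = Add(Rational(106, 7), Mul(-1, Mul(3, 4))) = Add(Rational(106, 7), Mul(-1, 12)) = Add(Rational(106, 7), -12) = Rational(22, 7) ≈ 3.1429)
Add(Mul(p, Pow(44422, -1)), Mul(-438518, Pow(Mul(Add(309, Function('v')(-8, -18)), r), -1))) = Add(Mul(244928, Pow(44422, -1)), Mul(-438518, Pow(Mul(Add(309, -8), Rational(22, 7)), -1))) = Add(Mul(244928, Rational(1, 44422)), Mul(-438518, Pow(Mul(301, Rational(22, 7)), -1))) = Add(Rational(122464, 22211), Mul(-438518, Pow(946, -1))) = Add(Rational(122464, 22211), Mul(-438518, Rational(1, 946))) = Add(Rational(122464, 22211), Rational(-219259, 473)) = Rational(-4812036177, 10505803)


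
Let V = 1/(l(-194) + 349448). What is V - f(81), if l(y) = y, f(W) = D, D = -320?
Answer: 111761281/349254 ≈ 320.00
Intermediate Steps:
f(W) = -320
V = 1/349254 (V = 1/(-194 + 349448) = 1/349254 ≈ 2.8632e-6)
V - f(81) = 1/349254 - 1*(-320) = 1/349254 + 320 = 111761281/349254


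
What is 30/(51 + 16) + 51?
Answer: 3447/67 ≈ 51.448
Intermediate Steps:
30/(51 + 16) + 51 = 30/67 + 51 = 3447/67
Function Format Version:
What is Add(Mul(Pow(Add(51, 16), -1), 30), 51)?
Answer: Rational(3447, 67) ≈ 51.448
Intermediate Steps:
Add(Mul(Pow(Add(51, 16), -1), 30), 51) = Add(Mul(Pow(67, -1), 30), 51) = Add(Mul(Rational(1, 67), 30), 51) = Add(Rational(30, 67), 51) = Rational(3447, 67)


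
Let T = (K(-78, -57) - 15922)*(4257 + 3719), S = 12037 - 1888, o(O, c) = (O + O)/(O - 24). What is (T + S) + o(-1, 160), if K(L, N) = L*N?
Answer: -2288060673/25 ≈ -9.1522e+7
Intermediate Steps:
o(O, c) = 2*O/(-24 + O) (o(O, c) = (2*O)/(-24 + O) = 2*O/(-24 + O))
S = 10149
T = -91532576 (T = (-78*(-57) - 15922)*(4257 + 3719) = (4446 - 15922)*7976 = -11476*7976 = -91532576)
(T + S) + o(-1, 160) = (-91532576 + 10149) + 2*(-1)/(-24 - 1) = -91522427 + 2*(-1)/(-25) = -91522427 + 2*(-1)*(-1/25) = -91522427 + 2/25 = -2288060673/25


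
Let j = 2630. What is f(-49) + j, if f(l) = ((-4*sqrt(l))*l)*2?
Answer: 2630 + 2744*I ≈ 2630.0 + 2744.0*I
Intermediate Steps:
f(l) = -8*l**(3/2) (f(l) = -4*l**(3/2)*2 = -8*l**(3/2))
f(-49) + j = -(-2744)*I + 2630 = 2744*I + 2630 = 2630 + 2744*I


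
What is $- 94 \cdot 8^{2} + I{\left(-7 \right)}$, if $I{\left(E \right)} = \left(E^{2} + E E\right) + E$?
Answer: $-5925$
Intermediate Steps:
$I{\left(E \right)} = E + 2 E^{2}$ ($I{\left(E \right)} = \left(E^{2} + E^{2}\right) + E = 2 E^{2} + E = E + 2 E^{2}$)
$- 94 \cdot 8^{2} + I{\left(-7 \right)} = - 94 \cdot 8^{2} - 7 \left(1 + 2 \left(-7\right)\right) = \left(-94\right) 64 - 7 \left(1 - 14\right) = -6016 - -91 = -6016 + 91 = -5925$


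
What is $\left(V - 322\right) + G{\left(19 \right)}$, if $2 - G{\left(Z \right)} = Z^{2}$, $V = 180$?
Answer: $-501$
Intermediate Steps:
$G{\left(Z \right)} = 2 - Z^{2}$
$\left(V - 322\right) + G{\left(19 \right)} = \left(180 - 322\right) + \left(2 - 19^{2}\right) = -142 + \left(2 - 361\right) = -142 - 359 = -501$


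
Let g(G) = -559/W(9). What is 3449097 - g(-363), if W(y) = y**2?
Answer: 279377416/81 ≈ 3.4491e+6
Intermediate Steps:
g(G) = -559/81 (g(G) = -559/(9**2) = -559/81)
3449097 - g(-363) = 3449097 - 1*(-559/81) = 3449097 + 559/81 = 279377416/81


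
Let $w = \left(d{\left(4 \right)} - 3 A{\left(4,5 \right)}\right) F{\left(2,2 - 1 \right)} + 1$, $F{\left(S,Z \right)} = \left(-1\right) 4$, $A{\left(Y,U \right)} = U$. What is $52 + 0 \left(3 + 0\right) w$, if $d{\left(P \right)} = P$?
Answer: $52$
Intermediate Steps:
$F{\left(S,Z \right)} = -4$
$w = 45$ ($w = \left(4 - 15\right) \left(-4\right) + 1 = \left(-11\right) \left(-4\right) + 1 = 44 + 1 = 45$)
$52 + 0 \left(3 + 0\right) w = 52 + 0 \left(3 + 0\right) 45 = 52 + 0 \cdot 3 \cdot 45 = 52 + 0 \cdot 45 = 52 + 0 = 52$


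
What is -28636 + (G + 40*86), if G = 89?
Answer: -25107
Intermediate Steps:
-28636 + (G + 40*86) = -28636 + (89 + 40*86) = -28636 + (89 + 3440) = -28636 + 3529 = -25107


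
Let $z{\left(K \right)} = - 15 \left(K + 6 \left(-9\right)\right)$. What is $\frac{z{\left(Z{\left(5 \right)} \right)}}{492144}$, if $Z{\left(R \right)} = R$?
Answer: $\frac{245}{164048} \approx 0.0014935$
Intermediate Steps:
$z{\left(K \right)} = 810 - 15 K$ ($z{\left(K \right)} = - 15 \left(K - 54\right) = - 15 \left(-54 + K\right) = 810 - 15 K$)
$\frac{z{\left(Z{\left(5 \right)} \right)}}{492144} = \frac{810 - 75}{492144} = \left(810 - 75\right) \frac{1}{492144} = 735 \cdot \frac{1}{492144} = \frac{245}{164048}$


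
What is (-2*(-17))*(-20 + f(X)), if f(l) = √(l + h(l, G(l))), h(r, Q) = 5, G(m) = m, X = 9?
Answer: -680 + 34*√14 ≈ -552.78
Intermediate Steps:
f(l) = √(5 + l) (f(l) = √(l + 5) = √(5 + l))
(-2*(-17))*(-20 + f(X)) = (-2*(-17))*(-20 + √(5 + 9)) = 34*(-20 + √14) = -680 + 34*√14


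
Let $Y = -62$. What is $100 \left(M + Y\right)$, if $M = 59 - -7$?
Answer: $400$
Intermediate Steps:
$M = 66$ ($M = 59 + 7 = 66$)
$100 \left(M + Y\right) = 100 \left(66 - 62\right) = 100 \cdot 4 = 400$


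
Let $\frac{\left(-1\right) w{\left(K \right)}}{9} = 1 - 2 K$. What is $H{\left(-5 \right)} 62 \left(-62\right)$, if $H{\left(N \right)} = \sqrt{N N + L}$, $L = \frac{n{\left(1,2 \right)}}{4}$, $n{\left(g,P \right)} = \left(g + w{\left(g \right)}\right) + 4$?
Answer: $- 1922 \sqrt{114} \approx -20521.0$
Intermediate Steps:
$w{\left(K \right)} = -9 + 18 K$ ($w{\left(K \right)} = - 9 \left(1 - 2 K\right) = -9 + 18 K$)
$n{\left(g,P \right)} = -5 + 19 g$ ($n{\left(g,P \right)} = \left(g + \left(-9 + 18 g\right)\right) + 4 = \left(-9 + 19 g\right) + 4 = -5 + 19 g$)
$L = \frac{7}{2}$ ($L = \frac{-5 + 19 \cdot 1}{4} = \left(-5 + 19\right) \frac{1}{4} = 14 \cdot \frac{1}{4} = \frac{7}{2} \approx 3.5$)
$H{\left(N \right)} = \sqrt{\frac{7}{2} + N^{2}}$ ($H{\left(N \right)} = \sqrt{N N + \frac{7}{2}} = \sqrt{N^{2} + \frac{7}{2}} = \sqrt{\frac{7}{2} + N^{2}}$)
$H{\left(-5 \right)} 62 \left(-62\right) = \frac{\sqrt{14 + 4 \left(-5\right)^{2}}}{2} \cdot 62 \left(-62\right) = \frac{\sqrt{14 + 4 \cdot 25}}{2} \cdot 62 \left(-62\right) = \frac{\sqrt{14 + 100}}{2} \cdot 62 \left(-62\right) = \frac{\sqrt{114}}{2} \cdot 62 \left(-62\right) = 31 \sqrt{114} \left(-62\right) = - 1922 \sqrt{114}$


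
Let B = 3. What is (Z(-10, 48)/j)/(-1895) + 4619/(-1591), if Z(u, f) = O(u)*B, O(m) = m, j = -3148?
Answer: -2755450747/949104686 ≈ -2.9032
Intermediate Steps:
Z(u, f) = 3*u (Z(u, f) = u*3 = 3*u)
(Z(-10, 48)/j)/(-1895) + 4619/(-1591) = ((3*(-10))/(-3148))/(-1895) + 4619/(-1591) = -30*(-1/3148)*(-1/1895) + 4619*(-1/1591) = (15/1574)*(-1/1895) - 4619/1591 = -3/596546 - 4619/1591 = -2755450747/949104686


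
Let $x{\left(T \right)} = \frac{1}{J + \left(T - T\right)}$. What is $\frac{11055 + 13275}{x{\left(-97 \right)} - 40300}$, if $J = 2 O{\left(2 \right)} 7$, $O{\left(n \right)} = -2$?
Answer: $- \frac{681240}{1128401} \approx -0.60372$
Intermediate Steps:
$J = -28$ ($J = 2 \left(-2\right) 7 = \left(-4\right) 7 = -28$)
$x{\left(T \right)} = - \frac{1}{28}$ ($x{\left(T \right)} = \frac{1}{-28 + \left(T - T\right)} = \frac{1}{-28 + 0} = \frac{1}{-28} = - \frac{1}{28}$)
$\frac{11055 + 13275}{x{\left(-97 \right)} - 40300} = \frac{11055 + 13275}{- \frac{1}{28} - 40300} = \frac{24330}{- \frac{1128401}{28}} = 24330 \left(- \frac{28}{1128401}\right) = - \frac{681240}{1128401}$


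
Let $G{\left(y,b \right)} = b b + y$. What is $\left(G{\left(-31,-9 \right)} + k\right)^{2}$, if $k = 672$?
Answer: $521284$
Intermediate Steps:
$G{\left(y,b \right)} = y + b^{2}$ ($G{\left(y,b \right)} = b^{2} + y = y + b^{2}$)
$\left(G{\left(-31,-9 \right)} + k\right)^{2} = \left(\left(-31 + \left(-9\right)^{2}\right) + 672\right)^{2} = \left(\left(-31 + 81\right) + 672\right)^{2} = \left(50 + 672\right)^{2} = 722^{2} = 521284$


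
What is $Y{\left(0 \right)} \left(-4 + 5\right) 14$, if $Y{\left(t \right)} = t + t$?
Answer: $0$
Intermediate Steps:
$Y{\left(t \right)} = 2 t$
$Y{\left(0 \right)} \left(-4 + 5\right) 14 = 2 \cdot 0 \left(-4 + 5\right) 14 = 0 \cdot 1 \cdot 14 = 0 \cdot 14 = 0$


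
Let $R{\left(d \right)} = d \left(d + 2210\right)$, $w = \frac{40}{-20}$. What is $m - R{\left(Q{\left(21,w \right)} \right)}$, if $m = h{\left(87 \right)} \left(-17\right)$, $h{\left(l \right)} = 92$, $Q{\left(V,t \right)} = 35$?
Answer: $-80139$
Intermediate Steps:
$w = -2$ ($w = 40 \left(- \frac{1}{20}\right) = -2$)
$R{\left(d \right)} = d \left(2210 + d\right)$
$m = -1564$ ($m = 92 \left(-17\right) = -1564$)
$m - R{\left(Q{\left(21,w \right)} \right)} = -1564 - 35 \left(2210 + 35\right) = -1564 - 35 \cdot 2245 = -1564 - 78575 = -80139$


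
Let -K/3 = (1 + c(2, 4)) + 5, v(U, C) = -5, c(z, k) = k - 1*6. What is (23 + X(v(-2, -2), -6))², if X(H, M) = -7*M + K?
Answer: 2809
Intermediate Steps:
c(z, k) = -6 + k (c(z, k) = k - 6 = -6 + k)
K = -12 (K = -3*((1 + (-6 + 4)) + 5) = -3*((1 - 2) + 5) = -3*(-1 + 5) = -3*4 = -12)
X(H, M) = -12 - 7*M (X(H, M) = -7*M - 12 = -12 - 7*M)
(23 + X(v(-2, -2), -6))² = (23 + (-12 - 7*(-6)))² = (23 + (-12 + 42))² = (23 + 30)² = 53² = 2809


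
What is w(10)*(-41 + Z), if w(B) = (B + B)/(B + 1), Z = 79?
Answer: 760/11 ≈ 69.091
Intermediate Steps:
w(B) = 2*B/(1 + B) (w(B) = (2*B)/(1 + B) = 2*B/(1 + B))
w(10)*(-41 + Z) = (2*10/(1 + 10))*(-41 + 79) = (2*10/11)*38 = (2*10*(1/11))*38 = (20/11)*38 = 760/11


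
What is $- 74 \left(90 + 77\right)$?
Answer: $-12358$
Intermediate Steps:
$- 74 \left(90 + 77\right) = \left(-74\right) 167 = -12358$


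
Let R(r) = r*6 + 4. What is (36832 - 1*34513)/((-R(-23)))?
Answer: 2319/134 ≈ 17.306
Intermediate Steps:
R(r) = 4 + 6*r (R(r) = 6*r + 4 = 4 + 6*r)
(36832 - 1*34513)/((-R(-23))) = (36832 - 1*34513)/((-(4 + 6*(-23)))) = (36832 - 34513)/((-(4 - 138))) = 2319/((-1*(-134))) = 2319/134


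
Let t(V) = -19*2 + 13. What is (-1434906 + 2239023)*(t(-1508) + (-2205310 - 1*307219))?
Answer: -2020387384818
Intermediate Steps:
t(V) = -25 (t(V) = -38 + 13 = -25)
(-1434906 + 2239023)*(t(-1508) + (-2205310 - 1*307219)) = (-1434906 + 2239023)*(-25 + (-2205310 - 1*307219)) = 804117*(-25 + (-2205310 - 307219)) = 804117*(-25 - 2512529) = 804117*(-2512554) = -2020387384818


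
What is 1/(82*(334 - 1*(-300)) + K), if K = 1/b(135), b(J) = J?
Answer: 135/7018381 ≈ 1.9235e-5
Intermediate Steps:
K = 1/135 ≈ 0.0074074
1/(82*(334 - 1*(-300)) + K) = 1/(82*(334 - 1*(-300)) + 1/135) = 1/(82*(334 + 300) + 1/135) = 1/(82*634 + 1/135) = 1/(51988 + 1/135) = 1/(7018381/135) = 135/7018381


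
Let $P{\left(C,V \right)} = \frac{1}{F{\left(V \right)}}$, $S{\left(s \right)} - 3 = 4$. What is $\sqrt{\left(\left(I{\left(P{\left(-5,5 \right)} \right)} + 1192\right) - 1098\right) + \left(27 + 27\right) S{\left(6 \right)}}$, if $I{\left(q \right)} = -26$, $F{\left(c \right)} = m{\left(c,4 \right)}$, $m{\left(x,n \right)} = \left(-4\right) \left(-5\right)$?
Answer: $\sqrt{446} \approx 21.119$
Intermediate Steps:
$m{\left(x,n \right)} = 20$
$F{\left(c \right)} = 20$
$S{\left(s \right)} = 7$ ($S{\left(s \right)} = 3 + 4 = 7$)
$P{\left(C,V \right)} = \frac{1}{20}$
$\sqrt{\left(\left(I{\left(P{\left(-5,5 \right)} \right)} + 1192\right) - 1098\right) + \left(27 + 27\right) S{\left(6 \right)}} = \sqrt{\left(\left(-26 + 1192\right) - 1098\right) + \left(27 + 27\right) 7} = \sqrt{\left(1166 - 1098\right) + 54 \cdot 7} = \sqrt{68 + 378} = \sqrt{446}$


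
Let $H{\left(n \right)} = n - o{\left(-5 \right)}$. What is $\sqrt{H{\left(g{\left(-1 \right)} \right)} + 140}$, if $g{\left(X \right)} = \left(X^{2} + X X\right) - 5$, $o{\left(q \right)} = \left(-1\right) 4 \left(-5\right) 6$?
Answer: $\sqrt{17} \approx 4.1231$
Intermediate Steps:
$o{\left(q \right)} = 120$ ($o{\left(q \right)} = \left(-4\right) \left(-5\right) 6 = 20 \cdot 6 = 120$)
$g{\left(X \right)} = -5 + 2 X^{2}$ ($g{\left(X \right)} = \left(X^{2} + X^{2}\right) - 5 = 2 X^{2} - 5 = -5 + 2 X^{2}$)
$H{\left(n \right)} = -120 + n$ ($H{\left(n \right)} = n - 120 = -120 + n$)
$\sqrt{H{\left(g{\left(-1 \right)} \right)} + 140} = \sqrt{\left(-120 - \left(5 - 2 \left(-1\right)^{2}\right)\right) + 140} = \sqrt{\left(-120 + \left(-5 + 2 \cdot 1\right)\right) + 140} = \sqrt{\left(-120 + \left(-5 + 2\right)\right) + 140} = \sqrt{\left(-120 - 3\right) + 140} = \sqrt{-123 + 140} = \sqrt{17}$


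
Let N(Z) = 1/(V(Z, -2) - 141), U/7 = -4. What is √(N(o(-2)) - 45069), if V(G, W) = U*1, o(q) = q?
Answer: I*√7616662/13 ≈ 212.29*I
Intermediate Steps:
U = -28 (U = 7*(-4) = -28)
V(G, W) = -28 (V(G, W) = -28*1 = -28)
N(Z) = -1/169 (N(Z) = 1/(-28 - 141) = 1/(-169) = -1/169)
√(N(o(-2)) - 45069) = √(-1/169 - 45069) = √(-7616662/169) = I*√7616662/13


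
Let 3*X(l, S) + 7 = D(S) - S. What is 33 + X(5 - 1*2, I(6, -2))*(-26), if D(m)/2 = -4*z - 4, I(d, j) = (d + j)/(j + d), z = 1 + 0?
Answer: 241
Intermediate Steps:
z = 1
I(d, j) = 1 (I(d, j) = (d + j)/(d + j) = 1)
D(m) = -16 (D(m) = 2*(-4*1 - 4) = 2*(-4 - 4) = 2*(-8) = -16)
X(l, S) = -23/3 - S/3 (X(l, S) = -7/3 + (-16 - S)/3 = -7/3 + (-16/3 - S/3) = -23/3 - S/3)
33 + X(5 - 1*2, I(6, -2))*(-26) = 33 + (-23/3 - ⅓*1)*(-26) = 33 + (-23/3 - ⅓)*(-26) = 33 - 8*(-26) = 33 + 208 = 241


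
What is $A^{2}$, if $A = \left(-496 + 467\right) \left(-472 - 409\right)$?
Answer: $652751401$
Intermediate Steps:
$A = 25549$ ($A = \left(-29\right) \left(-881\right) = 25549$)
$A^{2} = 25549^{2} = 652751401$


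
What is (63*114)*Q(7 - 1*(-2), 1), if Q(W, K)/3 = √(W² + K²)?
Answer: 21546*√82 ≈ 1.9511e+5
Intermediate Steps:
Q(W, K) = 3*√(K² + W²) (Q(W, K) = 3*√(W² + K²) = 3*√(K² + W²))
(63*114)*Q(7 - 1*(-2), 1) = (63*114)*(3*√(1² + (7 - 1*(-2))²)) = 7182*(3*√(1 + (7 + 2)²)) = 7182*(3*√(1 + 9²)) = 7182*(3*√(1 + 81)) = 7182*(3*√82) = 21546*√82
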